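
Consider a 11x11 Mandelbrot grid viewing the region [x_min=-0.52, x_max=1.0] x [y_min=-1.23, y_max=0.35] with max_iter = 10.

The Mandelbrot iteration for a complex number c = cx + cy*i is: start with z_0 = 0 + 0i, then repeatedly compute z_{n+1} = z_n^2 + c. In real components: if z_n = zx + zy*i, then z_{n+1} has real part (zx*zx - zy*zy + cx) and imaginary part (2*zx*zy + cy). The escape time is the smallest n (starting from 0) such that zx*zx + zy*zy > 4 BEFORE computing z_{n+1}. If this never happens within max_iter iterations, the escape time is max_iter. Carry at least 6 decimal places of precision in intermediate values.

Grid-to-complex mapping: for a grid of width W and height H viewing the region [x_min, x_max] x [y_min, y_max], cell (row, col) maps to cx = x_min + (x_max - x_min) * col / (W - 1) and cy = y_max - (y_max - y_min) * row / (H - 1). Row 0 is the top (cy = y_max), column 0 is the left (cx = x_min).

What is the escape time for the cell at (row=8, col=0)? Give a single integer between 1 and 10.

z_0 = 0 + 0i, c = -0.5200 + -0.9140i
Iter 1: z = -0.5200 + -0.9140i, |z|^2 = 1.1058
Iter 2: z = -1.0850 + 0.0366i, |z|^2 = 1.1786
Iter 3: z = 0.6559 + -0.9933i, |z|^2 = 1.4169
Iter 4: z = -1.0765 + -2.2170i, |z|^2 = 6.0741
Escaped at iteration 4

Answer: 4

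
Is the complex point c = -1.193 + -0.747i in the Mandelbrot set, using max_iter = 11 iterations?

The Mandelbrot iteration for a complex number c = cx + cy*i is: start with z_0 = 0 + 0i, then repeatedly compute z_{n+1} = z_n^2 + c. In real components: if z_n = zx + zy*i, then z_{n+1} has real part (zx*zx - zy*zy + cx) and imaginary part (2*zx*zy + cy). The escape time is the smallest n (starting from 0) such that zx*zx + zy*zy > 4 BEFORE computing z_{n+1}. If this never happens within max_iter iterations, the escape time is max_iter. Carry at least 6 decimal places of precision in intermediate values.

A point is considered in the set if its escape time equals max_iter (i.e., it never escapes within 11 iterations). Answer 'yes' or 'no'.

Answer: no

Derivation:
z_0 = 0 + 0i, c = -1.1930 + -0.7470i
Iter 1: z = -1.1930 + -0.7470i, |z|^2 = 1.9813
Iter 2: z = -0.3278 + 1.0353i, |z|^2 = 1.1794
Iter 3: z = -2.1575 + -1.4257i, |z|^2 = 6.6874
Escaped at iteration 3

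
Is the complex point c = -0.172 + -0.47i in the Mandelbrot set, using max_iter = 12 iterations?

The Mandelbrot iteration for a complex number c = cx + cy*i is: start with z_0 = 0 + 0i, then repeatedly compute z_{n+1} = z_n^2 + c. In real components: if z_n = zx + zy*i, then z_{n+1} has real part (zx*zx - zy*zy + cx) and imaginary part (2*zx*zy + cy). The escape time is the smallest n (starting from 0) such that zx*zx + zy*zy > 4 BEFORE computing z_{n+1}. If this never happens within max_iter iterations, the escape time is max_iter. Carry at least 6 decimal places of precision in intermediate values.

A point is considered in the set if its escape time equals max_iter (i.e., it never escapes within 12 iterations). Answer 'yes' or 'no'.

z_0 = 0 + 0i, c = -0.1720 + -0.4700i
Iter 1: z = -0.1720 + -0.4700i, |z|^2 = 0.2505
Iter 2: z = -0.3633 + -0.3083i, |z|^2 = 0.2271
Iter 3: z = -0.1351 + -0.2460i, |z|^2 = 0.0787
Iter 4: z = -0.2143 + -0.4036i, |z|^2 = 0.2088
Iter 5: z = -0.2890 + -0.2971i, |z|^2 = 0.1717
Iter 6: z = -0.1768 + -0.2983i, |z|^2 = 0.1202
Iter 7: z = -0.2298 + -0.3645i, |z|^2 = 0.1857
Iter 8: z = -0.2521 + -0.3025i, |z|^2 = 0.1551
Iter 9: z = -0.1999 + -0.3175i, |z|^2 = 0.1408
Iter 10: z = -0.2328 + -0.3430i, |z|^2 = 0.1719
Iter 11: z = -0.2355 + -0.3103i, |z|^2 = 0.1517
Did not escape in 12 iterations → in set

Answer: yes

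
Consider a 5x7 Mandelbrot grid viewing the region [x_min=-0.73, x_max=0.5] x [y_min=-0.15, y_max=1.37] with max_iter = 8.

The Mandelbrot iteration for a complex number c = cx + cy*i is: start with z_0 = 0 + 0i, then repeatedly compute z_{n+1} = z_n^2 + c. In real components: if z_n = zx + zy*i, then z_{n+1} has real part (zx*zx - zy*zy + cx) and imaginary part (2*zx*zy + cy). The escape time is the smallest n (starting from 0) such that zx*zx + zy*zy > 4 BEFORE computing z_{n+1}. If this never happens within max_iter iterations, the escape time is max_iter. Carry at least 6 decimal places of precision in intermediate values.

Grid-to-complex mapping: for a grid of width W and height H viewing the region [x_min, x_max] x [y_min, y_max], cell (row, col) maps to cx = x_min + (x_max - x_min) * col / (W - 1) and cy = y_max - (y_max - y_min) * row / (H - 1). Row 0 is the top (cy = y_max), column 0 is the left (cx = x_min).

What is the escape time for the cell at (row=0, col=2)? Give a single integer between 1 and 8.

z_0 = 0 + 0i, c = -0.1150 + 1.3700i
Iter 1: z = -0.1150 + 1.3700i, |z|^2 = 1.8901
Iter 2: z = -1.9787 + 1.0549i, |z|^2 = 5.0280
Escaped at iteration 2

Answer: 2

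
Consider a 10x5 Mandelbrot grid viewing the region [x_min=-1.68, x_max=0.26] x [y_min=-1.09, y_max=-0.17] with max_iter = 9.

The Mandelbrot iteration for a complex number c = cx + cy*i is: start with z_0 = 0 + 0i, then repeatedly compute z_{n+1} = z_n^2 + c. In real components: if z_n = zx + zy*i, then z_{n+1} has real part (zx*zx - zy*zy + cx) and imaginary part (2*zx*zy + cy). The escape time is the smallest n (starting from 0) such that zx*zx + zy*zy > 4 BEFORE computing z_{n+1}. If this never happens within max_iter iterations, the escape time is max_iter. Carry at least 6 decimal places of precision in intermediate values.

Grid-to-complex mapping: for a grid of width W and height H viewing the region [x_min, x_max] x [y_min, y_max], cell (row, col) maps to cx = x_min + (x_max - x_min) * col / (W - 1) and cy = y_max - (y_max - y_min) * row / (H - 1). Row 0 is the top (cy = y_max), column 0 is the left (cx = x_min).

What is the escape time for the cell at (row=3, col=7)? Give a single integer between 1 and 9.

z_0 = 0 + 0i, c = -0.1711 + -0.8600i
Iter 1: z = -0.1711 + -0.8600i, |z|^2 = 0.7689
Iter 2: z = -0.8814 + -0.5657i, |z|^2 = 1.0969
Iter 3: z = 0.2858 + 0.1372i, |z|^2 = 0.1005
Iter 4: z = -0.1083 + -0.7816i, |z|^2 = 0.6225
Iter 5: z = -0.7702 + -0.6908i, |z|^2 = 1.0704
Iter 6: z = -0.0550 + 0.2041i, |z|^2 = 0.0447
Iter 7: z = -0.2097 + -0.8825i, |z|^2 = 0.8227
Iter 8: z = -0.9059 + -0.4898i, |z|^2 = 1.0605

Answer: 9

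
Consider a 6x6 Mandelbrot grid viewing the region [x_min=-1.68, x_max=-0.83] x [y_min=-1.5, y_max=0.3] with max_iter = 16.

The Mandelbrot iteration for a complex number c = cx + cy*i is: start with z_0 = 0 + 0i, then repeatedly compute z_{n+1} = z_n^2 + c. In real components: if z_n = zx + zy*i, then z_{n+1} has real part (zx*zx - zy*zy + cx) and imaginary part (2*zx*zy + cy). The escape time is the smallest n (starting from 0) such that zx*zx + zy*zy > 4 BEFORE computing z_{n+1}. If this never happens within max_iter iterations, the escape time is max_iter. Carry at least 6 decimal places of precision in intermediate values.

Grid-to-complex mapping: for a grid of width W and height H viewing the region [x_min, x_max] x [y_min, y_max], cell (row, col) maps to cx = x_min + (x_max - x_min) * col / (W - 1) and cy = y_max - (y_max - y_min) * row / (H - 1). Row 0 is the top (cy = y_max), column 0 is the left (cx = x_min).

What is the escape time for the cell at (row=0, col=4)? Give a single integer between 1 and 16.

z_0 = 0 + 0i, c = -1.0000 + 0.3000i
Iter 1: z = -1.0000 + 0.3000i, |z|^2 = 1.0900
Iter 2: z = -0.0900 + -0.3000i, |z|^2 = 0.0981
Iter 3: z = -1.0819 + 0.3540i, |z|^2 = 1.2958
Iter 4: z = 0.0452 + -0.4660i, |z|^2 = 0.2192
Iter 5: z = -1.2151 + 0.2579i, |z|^2 = 1.5430
Iter 6: z = 0.4100 + -0.3267i, |z|^2 = 0.2748
Iter 7: z = -0.9387 + 0.0321i, |z|^2 = 0.8821
Iter 8: z = -0.1199 + 0.2397i, |z|^2 = 0.0718
Iter 9: z = -1.0431 + 0.2425i, |z|^2 = 1.1468
Iter 10: z = 0.0292 + -0.2059i, |z|^2 = 0.0432
Iter 11: z = -1.0415 + 0.2880i, |z|^2 = 1.1677
Iter 12: z = 0.0019 + -0.2999i, |z|^2 = 0.0899
Iter 13: z = -1.0899 + 0.2989i, |z|^2 = 1.2773
Iter 14: z = 0.0986 + -0.3515i, |z|^2 = 0.1333
Iter 15: z = -1.1138 + 0.2307i, |z|^2 = 1.2938

Answer: 16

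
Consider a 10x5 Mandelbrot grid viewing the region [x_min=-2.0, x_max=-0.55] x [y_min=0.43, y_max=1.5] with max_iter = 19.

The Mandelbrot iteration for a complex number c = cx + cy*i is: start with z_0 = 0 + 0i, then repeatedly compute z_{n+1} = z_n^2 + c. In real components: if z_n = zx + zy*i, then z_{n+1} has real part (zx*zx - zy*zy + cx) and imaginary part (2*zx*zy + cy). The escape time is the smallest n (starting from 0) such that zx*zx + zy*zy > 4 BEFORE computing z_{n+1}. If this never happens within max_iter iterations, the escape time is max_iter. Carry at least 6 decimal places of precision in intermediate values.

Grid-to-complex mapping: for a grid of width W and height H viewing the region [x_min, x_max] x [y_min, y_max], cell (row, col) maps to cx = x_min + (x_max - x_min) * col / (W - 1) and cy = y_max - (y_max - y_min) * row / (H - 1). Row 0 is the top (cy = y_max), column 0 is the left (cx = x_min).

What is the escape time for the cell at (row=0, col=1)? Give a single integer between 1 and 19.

Answer: 1

Derivation:
z_0 = 0 + 0i, c = -1.8389 + 1.5000i
Iter 1: z = -1.8389 + 1.5000i, |z|^2 = 5.6315
Escaped at iteration 1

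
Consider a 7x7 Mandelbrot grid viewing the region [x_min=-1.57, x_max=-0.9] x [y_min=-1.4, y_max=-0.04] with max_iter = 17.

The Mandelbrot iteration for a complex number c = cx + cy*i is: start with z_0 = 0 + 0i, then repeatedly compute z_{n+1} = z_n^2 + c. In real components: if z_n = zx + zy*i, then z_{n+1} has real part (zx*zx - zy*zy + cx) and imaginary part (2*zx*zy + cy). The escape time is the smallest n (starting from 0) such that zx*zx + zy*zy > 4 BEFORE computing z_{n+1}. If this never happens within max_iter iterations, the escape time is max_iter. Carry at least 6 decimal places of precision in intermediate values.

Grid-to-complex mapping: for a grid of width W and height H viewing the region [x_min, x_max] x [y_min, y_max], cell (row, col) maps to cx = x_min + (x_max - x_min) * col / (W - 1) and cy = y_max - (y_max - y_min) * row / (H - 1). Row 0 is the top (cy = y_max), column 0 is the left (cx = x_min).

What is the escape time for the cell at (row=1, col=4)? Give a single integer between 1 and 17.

Answer: 17

Derivation:
z_0 = 0 + 0i, c = -1.1233 + -0.2667i
Iter 1: z = -1.1233 + -0.2667i, |z|^2 = 1.3330
Iter 2: z = 0.0674 + 0.3324i, |z|^2 = 0.1151
Iter 3: z = -1.2293 + -0.2218i, |z|^2 = 1.5604
Iter 4: z = 0.3386 + 0.2787i, |z|^2 = 0.1924
Iter 5: z = -1.0863 + -0.0779i, |z|^2 = 1.1862
Iter 6: z = 0.0507 + -0.0975i, |z|^2 = 0.0121
Iter 7: z = -1.1303 + -0.2766i, |z|^2 = 1.3540
Iter 8: z = 0.0777 + 0.3585i, |z|^2 = 0.1345
Iter 9: z = -1.2458 + -0.2110i, |z|^2 = 1.5966
Iter 10: z = 0.3842 + 0.2590i, |z|^2 = 0.2147
Iter 11: z = -1.0428 + -0.0676i, |z|^2 = 1.0920
Iter 12: z = -0.0405 + -0.1256i, |z|^2 = 0.0174
Iter 13: z = -1.1375 + -0.2565i, |z|^2 = 1.3597
Iter 14: z = 0.1047 + 0.3169i, |z|^2 = 0.1114
Iter 15: z = -1.2128 + -0.2003i, |z|^2 = 1.5109
Iter 16: z = 0.3074 + 0.2192i, |z|^2 = 0.1425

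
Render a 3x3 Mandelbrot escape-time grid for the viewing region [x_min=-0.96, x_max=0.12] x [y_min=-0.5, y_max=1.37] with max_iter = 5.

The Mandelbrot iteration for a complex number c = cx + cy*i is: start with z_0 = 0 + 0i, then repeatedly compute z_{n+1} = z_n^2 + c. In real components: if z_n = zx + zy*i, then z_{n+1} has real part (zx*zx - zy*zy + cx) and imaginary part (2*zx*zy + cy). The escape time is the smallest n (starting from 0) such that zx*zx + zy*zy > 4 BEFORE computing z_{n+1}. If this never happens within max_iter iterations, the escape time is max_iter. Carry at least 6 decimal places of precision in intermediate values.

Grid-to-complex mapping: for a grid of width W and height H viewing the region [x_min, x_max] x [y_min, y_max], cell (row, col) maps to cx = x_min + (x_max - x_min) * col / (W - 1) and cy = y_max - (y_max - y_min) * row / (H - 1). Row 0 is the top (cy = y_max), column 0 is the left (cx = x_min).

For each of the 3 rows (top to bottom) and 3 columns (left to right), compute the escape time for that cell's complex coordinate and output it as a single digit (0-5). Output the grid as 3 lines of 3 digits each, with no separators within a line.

Answer: 222
555
555

Derivation:
(row=0, col=0): c = -0.9600 + 1.3700i → escape time 2
(row=0, col=1): c = -0.4200 + 1.3700i → escape time 2
(row=0, col=2): c = 0.1200 + 1.3700i → escape time 2
(row=1, col=0): c = -0.9600 + 0.4350i → escape time 5
(row=1, col=1): c = -0.4200 + 0.4350i → escape time 5
(row=1, col=2): c = 0.1200 + 0.4350i → escape time 5
(row=2, col=0): c = -0.9600 + -0.5000i → escape time 5
(row=2, col=1): c = -0.4200 + -0.5000i → escape time 5
(row=2, col=2): c = 0.1200 + -0.5000i → escape time 5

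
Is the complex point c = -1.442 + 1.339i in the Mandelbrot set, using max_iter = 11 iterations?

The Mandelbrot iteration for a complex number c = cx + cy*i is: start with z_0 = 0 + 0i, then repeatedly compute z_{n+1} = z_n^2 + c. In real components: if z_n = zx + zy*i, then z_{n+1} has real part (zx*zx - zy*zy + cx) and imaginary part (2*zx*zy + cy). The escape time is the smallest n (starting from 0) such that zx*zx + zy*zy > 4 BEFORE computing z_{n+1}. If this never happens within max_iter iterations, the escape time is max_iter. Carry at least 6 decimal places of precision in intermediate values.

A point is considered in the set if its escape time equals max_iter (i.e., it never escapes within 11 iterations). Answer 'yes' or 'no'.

Answer: no

Derivation:
z_0 = 0 + 0i, c = -1.4420 + 1.3390i
Iter 1: z = -1.4420 + 1.3390i, |z|^2 = 3.8723
Iter 2: z = -1.1556 + -2.5227i, |z|^2 = 7.6992
Escaped at iteration 2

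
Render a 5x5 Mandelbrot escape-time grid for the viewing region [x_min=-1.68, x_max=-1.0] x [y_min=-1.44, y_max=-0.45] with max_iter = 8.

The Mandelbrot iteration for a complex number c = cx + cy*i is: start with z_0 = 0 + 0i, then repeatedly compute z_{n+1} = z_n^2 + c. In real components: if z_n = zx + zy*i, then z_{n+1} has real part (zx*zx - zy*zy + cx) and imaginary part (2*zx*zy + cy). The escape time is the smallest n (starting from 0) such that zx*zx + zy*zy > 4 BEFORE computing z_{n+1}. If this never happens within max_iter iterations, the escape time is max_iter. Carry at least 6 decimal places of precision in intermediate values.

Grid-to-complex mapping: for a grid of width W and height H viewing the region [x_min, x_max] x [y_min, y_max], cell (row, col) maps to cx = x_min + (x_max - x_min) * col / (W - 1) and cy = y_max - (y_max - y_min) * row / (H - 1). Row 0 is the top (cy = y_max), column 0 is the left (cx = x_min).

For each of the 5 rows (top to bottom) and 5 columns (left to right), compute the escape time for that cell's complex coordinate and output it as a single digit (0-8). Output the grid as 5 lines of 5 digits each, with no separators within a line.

Answer: 33465
33334
23333
12223
11222

Derivation:
(row=0, col=0): c = -1.6800 + -0.4500i → escape time 3
(row=0, col=1): c = -1.5100 + -0.4500i → escape time 3
(row=0, col=2): c = -1.3400 + -0.4500i → escape time 4
(row=0, col=3): c = -1.1700 + -0.4500i → escape time 6
(row=0, col=4): c = -1.0000 + -0.4500i → escape time 5
(row=1, col=0): c = -1.6800 + -0.6975i → escape time 3
(row=1, col=1): c = -1.5100 + -0.6975i → escape time 3
(row=1, col=2): c = -1.3400 + -0.6975i → escape time 3
(row=1, col=3): c = -1.1700 + -0.6975i → escape time 3
(row=1, col=4): c = -1.0000 + -0.6975i → escape time 4
(row=2, col=0): c = -1.6800 + -0.9450i → escape time 2
(row=2, col=1): c = -1.5100 + -0.9450i → escape time 3
(row=2, col=2): c = -1.3400 + -0.9450i → escape time 3
(row=2, col=3): c = -1.1700 + -0.9450i → escape time 3
(row=2, col=4): c = -1.0000 + -0.9450i → escape time 3
(row=3, col=0): c = -1.6800 + -1.1925i → escape time 1
(row=3, col=1): c = -1.5100 + -1.1925i → escape time 2
(row=3, col=2): c = -1.3400 + -1.1925i → escape time 2
(row=3, col=3): c = -1.1700 + -1.1925i → escape time 2
(row=3, col=4): c = -1.0000 + -1.1925i → escape time 3
(row=4, col=0): c = -1.6800 + -1.4400i → escape time 1
(row=4, col=1): c = -1.5100 + -1.4400i → escape time 1
(row=4, col=2): c = -1.3400 + -1.4400i → escape time 2
(row=4, col=3): c = -1.1700 + -1.4400i → escape time 2
(row=4, col=4): c = -1.0000 + -1.4400i → escape time 2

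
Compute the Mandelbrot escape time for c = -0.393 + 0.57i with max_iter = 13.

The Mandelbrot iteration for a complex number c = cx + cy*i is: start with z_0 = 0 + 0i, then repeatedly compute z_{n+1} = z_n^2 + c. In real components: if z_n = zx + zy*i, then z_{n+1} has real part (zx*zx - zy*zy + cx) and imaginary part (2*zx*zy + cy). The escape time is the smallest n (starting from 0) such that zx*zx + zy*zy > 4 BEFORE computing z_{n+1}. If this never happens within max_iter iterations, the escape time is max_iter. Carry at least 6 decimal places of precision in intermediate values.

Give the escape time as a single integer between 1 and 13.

z_0 = 0 + 0i, c = -0.3930 + 0.5700i
Iter 1: z = -0.3930 + 0.5700i, |z|^2 = 0.4793
Iter 2: z = -0.5635 + 0.1220i, |z|^2 = 0.3324
Iter 3: z = -0.0904 + 0.4325i, |z|^2 = 0.1953
Iter 4: z = -0.5719 + 0.4918i, |z|^2 = 0.5690
Iter 5: z = -0.3078 + 0.0075i, |z|^2 = 0.0948
Iter 6: z = -0.2983 + 0.5654i, |z|^2 = 0.4087
Iter 7: z = -0.6237 + 0.2326i, |z|^2 = 0.4431
Iter 8: z = -0.0581 + 0.2798i, |z|^2 = 0.0817
Iter 9: z = -0.4679 + 0.5375i, |z|^2 = 0.5078
Iter 10: z = -0.4629 + 0.0670i, |z|^2 = 0.2188
Iter 11: z = -0.1832 + 0.5079i, |z|^2 = 0.2916
Iter 12: z = -0.6174 + 0.3839i, |z|^2 = 0.5286

Answer: 13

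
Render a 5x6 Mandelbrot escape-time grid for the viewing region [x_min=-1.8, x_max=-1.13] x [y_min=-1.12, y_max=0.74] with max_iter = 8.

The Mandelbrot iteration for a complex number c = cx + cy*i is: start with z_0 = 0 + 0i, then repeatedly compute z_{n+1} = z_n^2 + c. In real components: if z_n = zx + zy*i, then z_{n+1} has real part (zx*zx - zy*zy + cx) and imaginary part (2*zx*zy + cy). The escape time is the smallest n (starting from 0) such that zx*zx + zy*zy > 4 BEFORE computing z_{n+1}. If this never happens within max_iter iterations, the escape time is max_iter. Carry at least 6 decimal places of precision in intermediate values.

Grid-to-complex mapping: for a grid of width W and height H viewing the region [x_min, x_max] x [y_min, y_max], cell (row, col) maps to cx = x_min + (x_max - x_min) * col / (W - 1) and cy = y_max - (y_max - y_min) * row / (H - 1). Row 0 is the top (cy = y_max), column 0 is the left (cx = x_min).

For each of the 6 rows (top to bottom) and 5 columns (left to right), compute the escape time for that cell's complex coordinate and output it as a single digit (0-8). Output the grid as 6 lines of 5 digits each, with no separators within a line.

(row=0, col=0): c = -1.8000 + 0.7400i → escape time 2
(row=0, col=1): c = -1.6325 + 0.7400i → escape time 3
(row=0, col=2): c = -1.4650 + 0.7400i → escape time 3
(row=0, col=3): c = -1.2975 + 0.7400i → escape time 3
(row=0, col=4): c = -1.1300 + 0.7400i → escape time 3
(row=1, col=0): c = -1.8000 + 0.3680i → escape time 3
(row=1, col=1): c = -1.6325 + 0.3680i → escape time 4
(row=1, col=2): c = -1.4650 + 0.3680i → escape time 4
(row=1, col=3): c = -1.2975 + 0.3680i → escape time 7
(row=1, col=4): c = -1.1300 + 0.3680i → escape time 7
(row=2, col=0): c = -1.8000 + -0.0040i → escape time 8
(row=2, col=1): c = -1.6325 + -0.0040i → escape time 8
(row=2, col=2): c = -1.4650 + -0.0040i → escape time 8
(row=2, col=3): c = -1.2975 + -0.0040i → escape time 8
(row=2, col=4): c = -1.1300 + -0.0040i → escape time 8
(row=3, col=0): c = -1.8000 + -0.3760i → escape time 3
(row=3, col=1): c = -1.6325 + -0.3760i → escape time 4
(row=3, col=2): c = -1.4650 + -0.3760i → escape time 4
(row=3, col=3): c = -1.2975 + -0.3760i → escape time 7
(row=3, col=4): c = -1.1300 + -0.3760i → escape time 7
(row=4, col=0): c = -1.8000 + -0.7480i → escape time 2
(row=4, col=1): c = -1.6325 + -0.7480i → escape time 3
(row=4, col=2): c = -1.4650 + -0.7480i → escape time 3
(row=4, col=3): c = -1.2975 + -0.7480i → escape time 3
(row=4, col=4): c = -1.1300 + -0.7480i → escape time 3
(row=5, col=0): c = -1.8000 + -1.1200i → escape time 1
(row=5, col=1): c = -1.6325 + -1.1200i → escape time 2
(row=5, col=2): c = -1.4650 + -1.1200i → escape time 2
(row=5, col=3): c = -1.2975 + -1.1200i → escape time 3
(row=5, col=4): c = -1.1300 + -1.1200i → escape time 3

Answer: 23333
34477
88888
34477
23333
12233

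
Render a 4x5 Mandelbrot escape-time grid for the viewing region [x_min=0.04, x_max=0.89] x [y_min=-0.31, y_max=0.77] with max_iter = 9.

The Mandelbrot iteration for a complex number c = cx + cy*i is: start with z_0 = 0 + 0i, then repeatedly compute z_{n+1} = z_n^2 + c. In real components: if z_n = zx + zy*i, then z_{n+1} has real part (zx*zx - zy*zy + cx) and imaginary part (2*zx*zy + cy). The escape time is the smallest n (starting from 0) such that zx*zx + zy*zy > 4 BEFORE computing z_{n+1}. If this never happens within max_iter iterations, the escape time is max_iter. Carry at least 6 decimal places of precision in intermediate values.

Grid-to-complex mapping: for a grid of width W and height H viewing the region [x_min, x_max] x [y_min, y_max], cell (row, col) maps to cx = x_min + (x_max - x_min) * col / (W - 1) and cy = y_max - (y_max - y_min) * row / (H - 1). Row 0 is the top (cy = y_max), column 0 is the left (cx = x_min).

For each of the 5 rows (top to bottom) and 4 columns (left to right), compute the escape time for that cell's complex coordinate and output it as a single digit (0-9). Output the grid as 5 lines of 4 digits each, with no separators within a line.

(row=0, col=0): c = 0.0400 + 0.7700i → escape time 9
(row=0, col=1): c = 0.3233 + 0.7700i → escape time 5
(row=0, col=2): c = 0.6067 + 0.7700i → escape time 3
(row=0, col=3): c = 0.8900 + 0.7700i → escape time 2
(row=1, col=0): c = 0.0400 + 0.5000i → escape time 9
(row=1, col=1): c = 0.3233 + 0.5000i → escape time 9
(row=1, col=2): c = 0.6067 + 0.5000i → escape time 3
(row=1, col=3): c = 0.8900 + 0.5000i → escape time 3
(row=2, col=0): c = 0.0400 + 0.2300i → escape time 9
(row=2, col=1): c = 0.3233 + 0.2300i → escape time 9
(row=2, col=2): c = 0.6067 + 0.2300i → escape time 4
(row=2, col=3): c = 0.8900 + 0.2300i → escape time 3
(row=3, col=0): c = 0.0400 + -0.0400i → escape time 9
(row=3, col=1): c = 0.3233 + -0.0400i → escape time 9
(row=3, col=2): c = 0.6067 + -0.0400i → escape time 4
(row=3, col=3): c = 0.8900 + -0.0400i → escape time 3
(row=4, col=0): c = 0.0400 + -0.3100i → escape time 9
(row=4, col=1): c = 0.3233 + -0.3100i → escape time 9
(row=4, col=2): c = 0.6067 + -0.3100i → escape time 4
(row=4, col=3): c = 0.8900 + -0.3100i → escape time 3

Answer: 9532
9933
9943
9943
9943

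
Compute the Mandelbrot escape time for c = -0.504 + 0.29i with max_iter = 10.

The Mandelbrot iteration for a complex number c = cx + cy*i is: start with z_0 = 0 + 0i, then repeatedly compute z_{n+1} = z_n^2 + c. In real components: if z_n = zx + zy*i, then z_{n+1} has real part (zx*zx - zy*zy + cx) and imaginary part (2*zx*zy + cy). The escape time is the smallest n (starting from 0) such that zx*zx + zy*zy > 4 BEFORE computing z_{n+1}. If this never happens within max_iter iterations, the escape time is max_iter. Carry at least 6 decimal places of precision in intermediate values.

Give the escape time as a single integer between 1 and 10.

Answer: 10

Derivation:
z_0 = 0 + 0i, c = -0.5040 + 0.2900i
Iter 1: z = -0.5040 + 0.2900i, |z|^2 = 0.3381
Iter 2: z = -0.3341 + -0.0023i, |z|^2 = 0.1116
Iter 3: z = -0.3924 + 0.2916i, |z|^2 = 0.2390
Iter 4: z = -0.4350 + 0.0612i, |z|^2 = 0.1930
Iter 5: z = -0.3185 + 0.2368i, |z|^2 = 0.1575
Iter 6: z = -0.4586 + 0.1392i, |z|^2 = 0.2297
Iter 7: z = -0.3130 + 0.1623i, |z|^2 = 0.1243
Iter 8: z = -0.4324 + 0.1884i, |z|^2 = 0.2224
Iter 9: z = -0.3526 + 0.1271i, |z|^2 = 0.1405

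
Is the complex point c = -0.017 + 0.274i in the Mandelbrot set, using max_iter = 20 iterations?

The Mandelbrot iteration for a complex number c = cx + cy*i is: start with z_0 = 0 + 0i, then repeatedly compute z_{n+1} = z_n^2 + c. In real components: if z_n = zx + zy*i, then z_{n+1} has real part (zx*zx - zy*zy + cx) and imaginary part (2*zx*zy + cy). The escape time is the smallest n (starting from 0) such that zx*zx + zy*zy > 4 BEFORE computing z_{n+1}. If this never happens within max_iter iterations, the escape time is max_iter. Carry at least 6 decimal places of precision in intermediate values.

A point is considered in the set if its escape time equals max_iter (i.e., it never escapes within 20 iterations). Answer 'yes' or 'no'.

Answer: yes

Derivation:
z_0 = 0 + 0i, c = -0.0170 + 0.2740i
Iter 1: z = -0.0170 + 0.2740i, |z|^2 = 0.0754
Iter 2: z = -0.0918 + 0.2647i, |z|^2 = 0.0785
Iter 3: z = -0.0786 + 0.2254i, |z|^2 = 0.0570
Iter 4: z = -0.0616 + 0.2386i, |z|^2 = 0.0607
Iter 5: z = -0.0701 + 0.2446i, |z|^2 = 0.0647
Iter 6: z = -0.0719 + 0.2397i, |z|^2 = 0.0626
Iter 7: z = -0.0693 + 0.2395i, |z|^2 = 0.0622
Iter 8: z = -0.0696 + 0.2408i, |z|^2 = 0.0628
Iter 9: z = -0.0701 + 0.2405i, |z|^2 = 0.0628
Iter 10: z = -0.0699 + 0.2403i, |z|^2 = 0.0626
Iter 11: z = -0.0698 + 0.2404i, |z|^2 = 0.0627
Iter 12: z = -0.0699 + 0.2404i, |z|^2 = 0.0627
Iter 13: z = -0.0699 + 0.2404i, |z|^2 = 0.0627
Iter 14: z = -0.0699 + 0.2404i, |z|^2 = 0.0627
Iter 15: z = -0.0699 + 0.2404i, |z|^2 = 0.0627
Iter 16: z = -0.0699 + 0.2404i, |z|^2 = 0.0627
Iter 17: z = -0.0699 + 0.2404i, |z|^2 = 0.0627
Iter 18: z = -0.0699 + 0.2404i, |z|^2 = 0.0627
Iter 19: z = -0.0699 + 0.2404i, |z|^2 = 0.0627
Did not escape in 20 iterations → in set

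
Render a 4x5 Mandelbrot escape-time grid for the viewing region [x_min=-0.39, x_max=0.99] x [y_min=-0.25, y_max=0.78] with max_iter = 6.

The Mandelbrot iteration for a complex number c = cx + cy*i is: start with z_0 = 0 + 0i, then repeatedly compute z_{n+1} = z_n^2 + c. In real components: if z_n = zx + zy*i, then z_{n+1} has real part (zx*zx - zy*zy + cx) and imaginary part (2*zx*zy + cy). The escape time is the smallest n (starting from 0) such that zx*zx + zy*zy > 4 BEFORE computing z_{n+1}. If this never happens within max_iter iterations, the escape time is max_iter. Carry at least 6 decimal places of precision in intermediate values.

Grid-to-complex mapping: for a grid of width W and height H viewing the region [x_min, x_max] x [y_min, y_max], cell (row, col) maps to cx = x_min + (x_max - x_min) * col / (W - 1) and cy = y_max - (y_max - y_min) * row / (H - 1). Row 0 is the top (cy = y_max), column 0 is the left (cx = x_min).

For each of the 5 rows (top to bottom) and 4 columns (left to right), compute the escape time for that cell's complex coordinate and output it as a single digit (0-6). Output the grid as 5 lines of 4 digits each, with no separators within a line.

Answer: 6632
6642
6652
6653
6652

Derivation:
(row=0, col=0): c = -0.3900 + 0.7800i → escape time 6
(row=0, col=1): c = 0.0700 + 0.7800i → escape time 6
(row=0, col=2): c = 0.5300 + 0.7800i → escape time 3
(row=0, col=3): c = 0.9900 + 0.7800i → escape time 2
(row=1, col=0): c = -0.3900 + 0.5225i → escape time 6
(row=1, col=1): c = 0.0700 + 0.5225i → escape time 6
(row=1, col=2): c = 0.5300 + 0.5225i → escape time 4
(row=1, col=3): c = 0.9900 + 0.5225i → escape time 2
(row=2, col=0): c = -0.3900 + 0.2650i → escape time 6
(row=2, col=1): c = 0.0700 + 0.2650i → escape time 6
(row=2, col=2): c = 0.5300 + 0.2650i → escape time 5
(row=2, col=3): c = 0.9900 + 0.2650i → escape time 2
(row=3, col=0): c = -0.3900 + 0.0075i → escape time 6
(row=3, col=1): c = 0.0700 + 0.0075i → escape time 6
(row=3, col=2): c = 0.5300 + 0.0075i → escape time 5
(row=3, col=3): c = 0.9900 + 0.0075i → escape time 3
(row=4, col=0): c = -0.3900 + -0.2500i → escape time 6
(row=4, col=1): c = 0.0700 + -0.2500i → escape time 6
(row=4, col=2): c = 0.5300 + -0.2500i → escape time 5
(row=4, col=3): c = 0.9900 + -0.2500i → escape time 2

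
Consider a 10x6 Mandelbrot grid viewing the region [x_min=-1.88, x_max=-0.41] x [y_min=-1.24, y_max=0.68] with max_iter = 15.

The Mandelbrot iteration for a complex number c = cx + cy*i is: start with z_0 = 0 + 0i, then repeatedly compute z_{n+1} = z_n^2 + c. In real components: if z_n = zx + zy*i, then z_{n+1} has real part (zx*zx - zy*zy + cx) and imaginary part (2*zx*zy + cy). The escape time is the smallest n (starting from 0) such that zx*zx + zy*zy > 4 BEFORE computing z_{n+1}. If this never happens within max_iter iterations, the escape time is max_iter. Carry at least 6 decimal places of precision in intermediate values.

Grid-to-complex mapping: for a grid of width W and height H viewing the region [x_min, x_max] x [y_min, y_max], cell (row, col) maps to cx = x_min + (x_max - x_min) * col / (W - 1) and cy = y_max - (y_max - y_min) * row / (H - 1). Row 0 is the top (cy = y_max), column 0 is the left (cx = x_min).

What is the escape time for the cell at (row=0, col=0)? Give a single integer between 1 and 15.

z_0 = 0 + 0i, c = -1.8800 + 0.6800i
Iter 1: z = -1.8800 + 0.6800i, |z|^2 = 3.9968
Iter 2: z = 1.1920 + -1.8768i, |z|^2 = 4.9432
Escaped at iteration 2

Answer: 2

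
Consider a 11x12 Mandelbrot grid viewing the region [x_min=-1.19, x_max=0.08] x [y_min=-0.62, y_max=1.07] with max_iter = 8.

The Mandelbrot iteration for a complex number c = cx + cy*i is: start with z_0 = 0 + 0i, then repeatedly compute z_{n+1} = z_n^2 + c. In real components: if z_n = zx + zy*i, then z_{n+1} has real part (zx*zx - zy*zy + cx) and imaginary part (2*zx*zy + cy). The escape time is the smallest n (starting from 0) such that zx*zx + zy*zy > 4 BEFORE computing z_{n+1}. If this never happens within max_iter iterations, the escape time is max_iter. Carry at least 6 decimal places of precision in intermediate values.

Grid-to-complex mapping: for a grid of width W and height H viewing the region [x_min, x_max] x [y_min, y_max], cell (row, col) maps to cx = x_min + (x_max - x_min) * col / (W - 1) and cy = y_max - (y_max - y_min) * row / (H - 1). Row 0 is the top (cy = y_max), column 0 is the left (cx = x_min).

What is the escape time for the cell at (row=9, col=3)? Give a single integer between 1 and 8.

Answer: 8

Derivation:
z_0 = 0 + 0i, c = -0.8090 + -0.3127i
Iter 1: z = -0.8090 + -0.3127i, |z|^2 = 0.7523
Iter 2: z = -0.2523 + 0.1933i, |z|^2 = 0.1010
Iter 3: z = -0.7827 + -0.4103i, |z|^2 = 0.7809
Iter 4: z = -0.3647 + 0.3295i, |z|^2 = 0.2416
Iter 5: z = -0.7845 + -0.5531i, |z|^2 = 0.9214
Iter 6: z = -0.4994 + 0.5551i, |z|^2 = 0.5575
Iter 7: z = -0.8677 + -0.8671i, |z|^2 = 1.5048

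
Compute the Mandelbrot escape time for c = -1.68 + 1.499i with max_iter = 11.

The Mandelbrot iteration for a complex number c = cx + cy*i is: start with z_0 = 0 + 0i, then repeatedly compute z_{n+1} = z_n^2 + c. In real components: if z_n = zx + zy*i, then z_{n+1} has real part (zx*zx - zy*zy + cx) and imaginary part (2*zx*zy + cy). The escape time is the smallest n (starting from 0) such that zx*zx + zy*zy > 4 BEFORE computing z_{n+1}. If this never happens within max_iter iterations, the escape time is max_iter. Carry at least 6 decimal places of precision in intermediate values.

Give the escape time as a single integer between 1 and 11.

Answer: 1

Derivation:
z_0 = 0 + 0i, c = -1.6800 + 1.4990i
Iter 1: z = -1.6800 + 1.4990i, |z|^2 = 5.0694
Escaped at iteration 1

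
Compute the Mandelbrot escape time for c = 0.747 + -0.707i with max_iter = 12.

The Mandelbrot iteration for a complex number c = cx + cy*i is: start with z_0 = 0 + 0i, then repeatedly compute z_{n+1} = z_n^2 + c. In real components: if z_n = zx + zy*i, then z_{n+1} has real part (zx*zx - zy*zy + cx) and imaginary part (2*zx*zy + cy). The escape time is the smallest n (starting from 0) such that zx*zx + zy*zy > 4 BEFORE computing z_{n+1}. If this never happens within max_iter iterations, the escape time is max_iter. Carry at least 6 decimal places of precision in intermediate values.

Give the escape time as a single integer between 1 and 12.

z_0 = 0 + 0i, c = 0.7470 + -0.7070i
Iter 1: z = 0.7470 + -0.7070i, |z|^2 = 1.0579
Iter 2: z = 0.8052 + -1.7633i, |z|^2 = 3.7574
Iter 3: z = -1.7138 + -3.5464i, |z|^2 = 15.5141
Escaped at iteration 3

Answer: 3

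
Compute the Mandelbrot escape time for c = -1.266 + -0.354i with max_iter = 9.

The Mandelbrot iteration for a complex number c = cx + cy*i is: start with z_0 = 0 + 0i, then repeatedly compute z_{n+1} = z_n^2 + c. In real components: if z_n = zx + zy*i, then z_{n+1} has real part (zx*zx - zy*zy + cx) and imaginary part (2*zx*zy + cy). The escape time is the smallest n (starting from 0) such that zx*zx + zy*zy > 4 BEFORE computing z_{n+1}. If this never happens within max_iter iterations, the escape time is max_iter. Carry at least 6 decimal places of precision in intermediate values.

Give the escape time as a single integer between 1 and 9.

z_0 = 0 + 0i, c = -1.2660 + -0.3540i
Iter 1: z = -1.2660 + -0.3540i, |z|^2 = 1.7281
Iter 2: z = 0.2114 + 0.5423i, |z|^2 = 0.3388
Iter 3: z = -1.5154 + -0.1247i, |z|^2 = 2.3120
Iter 4: z = 1.0149 + 0.0238i, |z|^2 = 1.0307
Iter 5: z = -0.2365 + -0.3056i, |z|^2 = 0.1493
Iter 6: z = -1.3035 + -0.2094i, |z|^2 = 1.7430
Iter 7: z = 0.3892 + 0.1920i, |z|^2 = 0.1884
Iter 8: z = -1.1514 + -0.2045i, |z|^2 = 1.3675

Answer: 9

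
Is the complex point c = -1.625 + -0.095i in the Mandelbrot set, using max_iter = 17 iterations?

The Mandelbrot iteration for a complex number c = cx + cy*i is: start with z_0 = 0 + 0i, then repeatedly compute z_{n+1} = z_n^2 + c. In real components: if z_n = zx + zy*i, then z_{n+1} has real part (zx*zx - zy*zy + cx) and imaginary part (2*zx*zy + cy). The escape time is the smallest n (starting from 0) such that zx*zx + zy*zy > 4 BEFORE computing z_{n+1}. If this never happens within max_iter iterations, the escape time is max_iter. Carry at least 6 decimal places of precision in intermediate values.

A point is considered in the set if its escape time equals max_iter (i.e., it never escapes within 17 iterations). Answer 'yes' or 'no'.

Answer: no

Derivation:
z_0 = 0 + 0i, c = -1.6250 + -0.0950i
Iter 1: z = -1.6250 + -0.0950i, |z|^2 = 2.6496
Iter 2: z = 1.0066 + 0.2138i, |z|^2 = 1.0589
Iter 3: z = -0.6574 + 0.3353i, |z|^2 = 0.5447
Iter 4: z = -1.3052 + -0.5359i, |z|^2 = 1.9908
Iter 5: z = -0.2086 + 1.3039i, |z|^2 = 1.7438
Iter 6: z = -3.2818 + -0.6391i, |z|^2 = 11.1784
Escaped at iteration 6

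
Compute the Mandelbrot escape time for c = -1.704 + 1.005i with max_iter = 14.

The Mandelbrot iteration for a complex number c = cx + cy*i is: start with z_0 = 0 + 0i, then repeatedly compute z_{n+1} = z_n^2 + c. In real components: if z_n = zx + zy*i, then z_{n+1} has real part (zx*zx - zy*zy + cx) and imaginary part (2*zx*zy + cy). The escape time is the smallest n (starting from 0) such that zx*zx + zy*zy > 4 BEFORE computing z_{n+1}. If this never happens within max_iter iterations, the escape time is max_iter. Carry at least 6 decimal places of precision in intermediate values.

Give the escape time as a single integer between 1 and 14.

z_0 = 0 + 0i, c = -1.7040 + 1.0050i
Iter 1: z = -1.7040 + 1.0050i, |z|^2 = 3.9136
Iter 2: z = 0.1896 + -2.4200i, |z|^2 = 5.8925
Escaped at iteration 2

Answer: 2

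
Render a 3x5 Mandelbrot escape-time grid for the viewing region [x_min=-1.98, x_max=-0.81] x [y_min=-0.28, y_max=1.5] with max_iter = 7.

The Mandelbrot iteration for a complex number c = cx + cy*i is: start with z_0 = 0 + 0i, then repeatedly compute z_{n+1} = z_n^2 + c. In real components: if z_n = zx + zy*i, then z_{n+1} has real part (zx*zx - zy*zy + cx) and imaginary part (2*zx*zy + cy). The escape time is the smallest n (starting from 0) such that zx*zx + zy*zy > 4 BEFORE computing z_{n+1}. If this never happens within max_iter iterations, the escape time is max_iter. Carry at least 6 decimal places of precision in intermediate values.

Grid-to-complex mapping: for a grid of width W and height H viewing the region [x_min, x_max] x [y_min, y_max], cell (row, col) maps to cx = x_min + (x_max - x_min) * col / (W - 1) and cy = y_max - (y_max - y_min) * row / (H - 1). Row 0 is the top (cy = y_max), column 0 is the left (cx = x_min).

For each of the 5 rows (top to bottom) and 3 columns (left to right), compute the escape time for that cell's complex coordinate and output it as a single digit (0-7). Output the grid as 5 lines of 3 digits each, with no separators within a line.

Answer: 112
133
135
377
257

Derivation:
(row=0, col=0): c = -1.9800 + 1.5000i → escape time 1
(row=0, col=1): c = -1.3950 + 1.5000i → escape time 1
(row=0, col=2): c = -0.8100 + 1.5000i → escape time 2
(row=1, col=0): c = -1.9800 + 1.0550i → escape time 1
(row=1, col=1): c = -1.3950 + 1.0550i → escape time 3
(row=1, col=2): c = -0.8100 + 1.0550i → escape time 3
(row=2, col=0): c = -1.9800 + 0.6100i → escape time 1
(row=2, col=1): c = -1.3950 + 0.6100i → escape time 3
(row=2, col=2): c = -0.8100 + 0.6100i → escape time 5
(row=3, col=0): c = -1.9800 + 0.1650i → escape time 3
(row=3, col=1): c = -1.3950 + 0.1650i → escape time 7
(row=3, col=2): c = -0.8100 + 0.1650i → escape time 7
(row=4, col=0): c = -1.9800 + -0.2800i → escape time 2
(row=4, col=1): c = -1.3950 + -0.2800i → escape time 5
(row=4, col=2): c = -0.8100 + -0.2800i → escape time 7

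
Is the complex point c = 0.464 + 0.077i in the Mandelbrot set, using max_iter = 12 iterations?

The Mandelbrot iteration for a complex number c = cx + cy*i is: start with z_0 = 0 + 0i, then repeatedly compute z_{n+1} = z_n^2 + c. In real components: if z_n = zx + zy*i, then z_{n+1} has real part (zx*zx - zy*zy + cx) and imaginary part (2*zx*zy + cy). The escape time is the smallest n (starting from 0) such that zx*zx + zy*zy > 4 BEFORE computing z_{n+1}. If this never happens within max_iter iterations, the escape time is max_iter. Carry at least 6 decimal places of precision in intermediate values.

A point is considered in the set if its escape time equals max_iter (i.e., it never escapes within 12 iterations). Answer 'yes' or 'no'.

Answer: no

Derivation:
z_0 = 0 + 0i, c = 0.4640 + 0.0770i
Iter 1: z = 0.4640 + 0.0770i, |z|^2 = 0.2212
Iter 2: z = 0.6734 + 0.1485i, |z|^2 = 0.4755
Iter 3: z = 0.8954 + 0.2769i, |z|^2 = 0.8784
Iter 4: z = 1.1890 + 0.5729i, |z|^2 = 1.7420
Iter 5: z = 1.5495 + 1.4394i, |z|^2 = 4.4730
Escaped at iteration 5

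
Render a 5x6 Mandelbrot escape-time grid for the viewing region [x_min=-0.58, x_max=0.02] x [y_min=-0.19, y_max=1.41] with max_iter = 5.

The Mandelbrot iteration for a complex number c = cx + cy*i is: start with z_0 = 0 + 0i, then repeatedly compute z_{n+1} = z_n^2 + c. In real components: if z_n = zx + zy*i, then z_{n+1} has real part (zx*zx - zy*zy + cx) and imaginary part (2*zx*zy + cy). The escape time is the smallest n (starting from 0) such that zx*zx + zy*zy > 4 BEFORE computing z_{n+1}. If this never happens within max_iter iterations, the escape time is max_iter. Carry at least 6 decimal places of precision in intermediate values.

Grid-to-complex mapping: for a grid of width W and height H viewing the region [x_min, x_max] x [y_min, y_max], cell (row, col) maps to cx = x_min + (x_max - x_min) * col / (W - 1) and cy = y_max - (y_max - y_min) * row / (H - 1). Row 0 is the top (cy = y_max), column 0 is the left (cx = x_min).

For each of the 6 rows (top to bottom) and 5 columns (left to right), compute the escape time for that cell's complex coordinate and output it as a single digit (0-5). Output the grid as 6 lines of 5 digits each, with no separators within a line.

(row=0, col=0): c = -0.5800 + 1.4100i → escape time 2
(row=0, col=1): c = -0.4300 + 1.4100i → escape time 2
(row=0, col=2): c = -0.2800 + 1.4100i → escape time 2
(row=0, col=3): c = -0.1300 + 1.4100i → escape time 2
(row=0, col=4): c = 0.0200 + 1.4100i → escape time 2
(row=1, col=0): c = -0.5800 + 1.0900i → escape time 3
(row=1, col=1): c = -0.4300 + 1.0900i → escape time 4
(row=1, col=2): c = -0.2800 + 1.0900i → escape time 5
(row=1, col=3): c = -0.1300 + 1.0900i → escape time 5
(row=1, col=4): c = 0.0200 + 1.0900i → escape time 4
(row=2, col=0): c = -0.5800 + 0.7700i → escape time 5
(row=2, col=1): c = -0.4300 + 0.7700i → escape time 5
(row=2, col=2): c = -0.2800 + 0.7700i → escape time 5
(row=2, col=3): c = -0.1300 + 0.7700i → escape time 5
(row=2, col=4): c = 0.0200 + 0.7700i → escape time 5
(row=3, col=0): c = -0.5800 + 0.4500i → escape time 5
(row=3, col=1): c = -0.4300 + 0.4500i → escape time 5
(row=3, col=2): c = -0.2800 + 0.4500i → escape time 5
(row=3, col=3): c = -0.1300 + 0.4500i → escape time 5
(row=3, col=4): c = 0.0200 + 0.4500i → escape time 5
(row=4, col=0): c = -0.5800 + 0.1300i → escape time 5
(row=4, col=1): c = -0.4300 + 0.1300i → escape time 5
(row=4, col=2): c = -0.2800 + 0.1300i → escape time 5
(row=4, col=3): c = -0.1300 + 0.1300i → escape time 5
(row=4, col=4): c = 0.0200 + 0.1300i → escape time 5
(row=5, col=0): c = -0.5800 + -0.1900i → escape time 5
(row=5, col=1): c = -0.4300 + -0.1900i → escape time 5
(row=5, col=2): c = -0.2800 + -0.1900i → escape time 5
(row=5, col=3): c = -0.1300 + -0.1900i → escape time 5
(row=5, col=4): c = 0.0200 + -0.1900i → escape time 5

Answer: 22222
34554
55555
55555
55555
55555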